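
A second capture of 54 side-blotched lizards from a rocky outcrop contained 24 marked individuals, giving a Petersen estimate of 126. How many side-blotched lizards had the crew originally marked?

From N = M·C/R: M = N·R / C = 126·24 / 54 = 3024 / 54 = 56.

M = 56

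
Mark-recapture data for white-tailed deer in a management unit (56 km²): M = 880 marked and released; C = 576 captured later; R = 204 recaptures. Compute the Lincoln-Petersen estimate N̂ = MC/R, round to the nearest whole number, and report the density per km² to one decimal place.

N̂ = 880·576/204 = 506880/204 ≈ 2484.7 → 2485
Density = N̂ / area = 2485 / 56 ≈ 44.38 → 44.4 per km²

density ≈ 44.4 white-tailed deer per km²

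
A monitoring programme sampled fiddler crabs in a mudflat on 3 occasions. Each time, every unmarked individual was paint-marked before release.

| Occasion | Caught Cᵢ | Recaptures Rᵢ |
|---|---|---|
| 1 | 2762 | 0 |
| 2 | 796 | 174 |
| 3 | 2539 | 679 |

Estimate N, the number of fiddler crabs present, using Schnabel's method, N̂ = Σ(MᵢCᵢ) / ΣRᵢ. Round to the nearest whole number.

N ≈ 12,650

Marked at large before each occasion: Mᵢ = Σⱼ<ᵢ (Cⱼ − Rⱼ) → M1=0, M2=2762, M3=3384
Σ MᵢCᵢ = 0·2762 + 2762·796 + 3384·2539 = 0 + 2198552 + 8591976 = 10790528
Σ Rᵢ = 0 + 174 + 679 = 853
N̂ = 10790528 / 853 ≈ 12650.1 → 12650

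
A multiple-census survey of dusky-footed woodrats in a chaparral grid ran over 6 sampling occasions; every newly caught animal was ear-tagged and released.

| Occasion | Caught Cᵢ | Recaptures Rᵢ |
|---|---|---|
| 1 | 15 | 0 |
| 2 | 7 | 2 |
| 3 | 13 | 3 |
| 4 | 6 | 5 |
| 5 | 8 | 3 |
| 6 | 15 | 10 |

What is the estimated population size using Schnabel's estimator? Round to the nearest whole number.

Marked at large before each occasion: Mᵢ = Σⱼ<ᵢ (Cⱼ − Rⱼ) → M1=0, M2=15, M3=20, M4=30, M5=31, M6=36
Σ MᵢCᵢ = 0·15 + 15·7 + 20·13 + 30·6 + 31·8 + 36·15 = 0 + 105 + 260 + 180 + 248 + 540 = 1333
Σ Rᵢ = 0 + 2 + 3 + 5 + 3 + 10 = 23
N̂ = 1333 / 23 ≈ 58.0 → 58

N ≈ 58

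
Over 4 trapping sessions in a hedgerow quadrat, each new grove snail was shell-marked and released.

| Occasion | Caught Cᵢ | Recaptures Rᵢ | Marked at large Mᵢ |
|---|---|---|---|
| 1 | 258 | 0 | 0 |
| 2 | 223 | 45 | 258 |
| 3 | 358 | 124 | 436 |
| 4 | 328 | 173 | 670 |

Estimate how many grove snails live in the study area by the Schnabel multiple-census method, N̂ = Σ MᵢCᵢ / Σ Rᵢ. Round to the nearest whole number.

Σ MᵢCᵢ = 0·258 + 258·223 + 436·358 + 670·328 = 0 + 57534 + 156088 + 219760 = 433382
Σ Rᵢ = 0 + 45 + 124 + 173 = 342
N̂ = 433382 / 342 ≈ 1267.2 → 1267

N ≈ 1267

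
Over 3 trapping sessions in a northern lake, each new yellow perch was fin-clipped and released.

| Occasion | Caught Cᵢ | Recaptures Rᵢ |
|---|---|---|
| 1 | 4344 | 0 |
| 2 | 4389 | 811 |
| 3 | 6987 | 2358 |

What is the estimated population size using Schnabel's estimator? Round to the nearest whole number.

N ≈ 23,483

Marked at large before each occasion: Mᵢ = Σⱼ<ᵢ (Cⱼ − Rⱼ) → M1=0, M2=4344, M3=7922
Σ MᵢCᵢ = 0·4344 + 4344·4389 + 7922·6987 = 0 + 19065816 + 55351014 = 74416830
Σ Rᵢ = 0 + 811 + 2358 = 3169
N̂ = 74416830 / 3169 ≈ 23482.7 → 23483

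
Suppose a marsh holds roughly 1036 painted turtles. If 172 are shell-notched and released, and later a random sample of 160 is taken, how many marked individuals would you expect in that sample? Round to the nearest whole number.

The marked fraction of the population is 172/1036, so in a sample of 160 expect C·(M/N) marked.
E[R] = 172 × 160 / 1036 = 27520 / 1036 ≈ 26.6 → 27

expected recaptures ≈ 27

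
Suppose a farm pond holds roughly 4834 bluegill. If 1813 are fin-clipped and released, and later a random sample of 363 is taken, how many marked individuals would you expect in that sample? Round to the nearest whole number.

The marked fraction of the population is 1813/4834, so in a sample of 363 expect C·(M/N) marked.
E[R] = 1813 × 363 / 4834 = 658119 / 4834 ≈ 136.1 → 136

expected recaptures ≈ 136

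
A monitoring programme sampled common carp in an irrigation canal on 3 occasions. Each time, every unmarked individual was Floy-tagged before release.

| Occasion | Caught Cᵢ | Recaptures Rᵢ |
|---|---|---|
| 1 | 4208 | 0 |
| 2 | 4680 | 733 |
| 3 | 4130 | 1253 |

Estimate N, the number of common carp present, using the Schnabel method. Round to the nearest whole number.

Marked at large before each occasion: Mᵢ = Σⱼ<ᵢ (Cⱼ − Rⱼ) → M1=0, M2=4208, M3=8155
Σ MᵢCᵢ = 0·4208 + 4208·4680 + 8155·4130 = 0 + 19693440 + 33680150 = 53373590
Σ Rᵢ = 0 + 733 + 1253 = 1986
N̂ = 53373590 / 1986 ≈ 26874.9 → 26875

N ≈ 26,875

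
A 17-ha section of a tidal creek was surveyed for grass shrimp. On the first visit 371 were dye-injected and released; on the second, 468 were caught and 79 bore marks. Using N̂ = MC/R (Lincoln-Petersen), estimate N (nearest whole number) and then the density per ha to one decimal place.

N̂ = 371·468/79 = 173628/79 ≈ 2197.8 → 2198
Density = N̂ / area = 2198 / 17 ≈ 129.29 → 129.3 per ha

density ≈ 129.3 grass shrimp per ha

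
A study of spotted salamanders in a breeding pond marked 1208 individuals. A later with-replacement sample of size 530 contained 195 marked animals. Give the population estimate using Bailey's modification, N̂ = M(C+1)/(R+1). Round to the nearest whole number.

N ≈ 3273

N̂ = 1208·(530+1)/(195+1) = 1208·531/196 = 641448/196 ≈ 3272.7 → 3273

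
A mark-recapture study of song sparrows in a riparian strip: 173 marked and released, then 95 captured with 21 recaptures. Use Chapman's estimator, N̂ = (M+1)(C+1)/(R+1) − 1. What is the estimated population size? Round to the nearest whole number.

N̂ = (173+1)(95+1)/(21+1) − 1 = 174·96/22 − 1
= 16704/22 − 1 ≈ 759.3 − 1 ≈ 758.3 → 758

N ≈ 758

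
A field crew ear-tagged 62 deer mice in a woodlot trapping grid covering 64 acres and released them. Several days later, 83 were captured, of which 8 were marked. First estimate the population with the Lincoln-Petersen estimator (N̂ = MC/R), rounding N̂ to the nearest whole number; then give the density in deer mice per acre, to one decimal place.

N̂ = 62·83/8 = 5146/8 ≈ 643.2 → 643
Density = N̂ / area = 643 / 64 ≈ 10.047 → 10.0 per acre

density ≈ 10.0 deer mice per acre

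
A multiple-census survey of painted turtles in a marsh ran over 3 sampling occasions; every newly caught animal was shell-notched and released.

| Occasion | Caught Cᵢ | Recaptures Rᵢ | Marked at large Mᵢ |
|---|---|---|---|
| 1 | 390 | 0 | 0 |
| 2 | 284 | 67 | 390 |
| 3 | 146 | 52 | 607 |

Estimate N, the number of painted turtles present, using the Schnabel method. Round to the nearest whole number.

Σ MᵢCᵢ = 0·390 + 390·284 + 607·146 = 0 + 110760 + 88622 = 199382
Σ Rᵢ = 0 + 67 + 52 = 119
N̂ = 199382 / 119 ≈ 1675.48 → 1675

N ≈ 1675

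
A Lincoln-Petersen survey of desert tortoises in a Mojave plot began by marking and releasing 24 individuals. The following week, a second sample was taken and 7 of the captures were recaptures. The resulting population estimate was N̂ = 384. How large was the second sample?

From N = M·C/R: C = N·R / M = 384·7 / 24 = 2688 / 24 = 112.

C = 112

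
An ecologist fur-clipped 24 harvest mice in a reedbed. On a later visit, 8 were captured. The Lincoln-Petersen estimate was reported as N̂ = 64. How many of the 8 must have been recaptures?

R = 3

From N = M·C/R: R = M·C / N = 24·8 / 64 = 192 / 64 = 3.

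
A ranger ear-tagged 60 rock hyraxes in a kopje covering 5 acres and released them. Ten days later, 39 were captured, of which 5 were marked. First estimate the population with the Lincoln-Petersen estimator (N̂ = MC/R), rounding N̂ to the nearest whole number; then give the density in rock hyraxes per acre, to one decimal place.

N̂ = 60·39/5 = 2340/5 = 468
Density = N̂ / area = 468 / 5 ≈ 93.60 → 93.6 per acre

density ≈ 93.6 rock hyraxes per acre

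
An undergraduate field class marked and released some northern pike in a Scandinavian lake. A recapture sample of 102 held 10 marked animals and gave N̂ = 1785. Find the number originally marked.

From N = M·C/R: M = N·R / C = 1785·10 / 102 = 17850 / 102 = 175.

M = 175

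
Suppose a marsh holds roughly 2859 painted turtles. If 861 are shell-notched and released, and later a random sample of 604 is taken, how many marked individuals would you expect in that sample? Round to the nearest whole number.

Expected recaptures E[R] = M·C / N.
E[R] = 861 × 604 / 2859 = 520044 / 2859 ≈ 181.9 → 182

expected recaptures ≈ 182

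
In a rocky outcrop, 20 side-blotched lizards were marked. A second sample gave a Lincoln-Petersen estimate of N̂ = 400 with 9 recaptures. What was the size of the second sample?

From N = M·C/R: C = N·R / M = 400·9 / 20 = 3600 / 20 = 180.

C = 180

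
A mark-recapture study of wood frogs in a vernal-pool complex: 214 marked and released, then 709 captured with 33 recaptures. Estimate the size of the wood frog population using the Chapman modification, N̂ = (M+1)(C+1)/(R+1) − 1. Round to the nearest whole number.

N̂ = (214+1)(709+1)/(33+1) − 1 = 215·710/34 − 1
= 152650/34 − 1 ≈ 4489.7 − 1 ≈ 4488.7 → 4489

N ≈ 4489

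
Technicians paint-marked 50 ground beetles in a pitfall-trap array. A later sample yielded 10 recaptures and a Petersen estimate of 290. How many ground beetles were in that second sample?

C = 58

From N = M·C/R: C = N·R / M = 290·10 / 50 = 2900 / 50 = 58.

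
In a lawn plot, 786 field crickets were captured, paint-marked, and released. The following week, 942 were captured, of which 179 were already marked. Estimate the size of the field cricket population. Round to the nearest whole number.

If marked individuals mix randomly, R/C ≈ M/N, giving N ≈ M·C/R.
N = (786 × 942) / 179 = 740412 / 179 ≈ 4136.4 → 4136

N ≈ 4136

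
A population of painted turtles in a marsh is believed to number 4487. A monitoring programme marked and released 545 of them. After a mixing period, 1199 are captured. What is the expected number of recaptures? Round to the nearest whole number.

expected recaptures ≈ 146

Expected recaptures E[R] = M·C / N.
E[R] = 545 × 1199 / 4487 = 653455 / 4487 ≈ 145.6 → 146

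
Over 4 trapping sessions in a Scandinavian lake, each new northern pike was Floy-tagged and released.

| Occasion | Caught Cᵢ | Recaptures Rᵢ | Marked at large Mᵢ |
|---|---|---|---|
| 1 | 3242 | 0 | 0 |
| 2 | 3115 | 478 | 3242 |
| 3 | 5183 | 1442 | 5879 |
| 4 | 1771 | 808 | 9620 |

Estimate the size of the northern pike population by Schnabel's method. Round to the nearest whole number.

Σ MᵢCᵢ = 0·3242 + 3242·3115 + 5879·5183 + 9620·1771 = 0 + 10098830 + 30470857 + 17037020 = 57606707
Σ Rᵢ = 0 + 478 + 1442 + 808 = 2728
N̂ = 57606707 / 2728 ≈ 21116.8 → 21117

N ≈ 21,117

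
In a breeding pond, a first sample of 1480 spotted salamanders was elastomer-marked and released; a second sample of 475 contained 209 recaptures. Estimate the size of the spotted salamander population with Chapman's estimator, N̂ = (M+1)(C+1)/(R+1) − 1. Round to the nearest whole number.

N ≈ 3356

N̂ = (1480+1)(475+1)/(209+1) − 1 = 1481·476/210 − 1
= 704956/210 − 1 ≈ 3356.9 − 1 ≈ 3355.9 → 3356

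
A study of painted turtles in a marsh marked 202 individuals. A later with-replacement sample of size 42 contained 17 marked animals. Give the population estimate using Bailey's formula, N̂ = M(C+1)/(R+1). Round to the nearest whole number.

N ≈ 483

N̂ = 202·(42+1)/(17+1) = 202·43/18 = 8686/18 ≈ 482.6 → 483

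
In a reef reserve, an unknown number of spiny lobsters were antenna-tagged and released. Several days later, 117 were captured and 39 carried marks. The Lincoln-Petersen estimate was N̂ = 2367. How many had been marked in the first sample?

From N = M·C/R: M = N·R / C = 2367·39 / 117 = 92313 / 117 = 789.

M = 789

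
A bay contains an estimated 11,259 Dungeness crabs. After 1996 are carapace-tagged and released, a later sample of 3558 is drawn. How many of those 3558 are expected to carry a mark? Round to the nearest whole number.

The marked fraction of the population is 1996/11259, so in a sample of 3558 expect C·(M/N) marked.
E[R] = 1996 × 3558 / 11259 = 7101768 / 11259 ≈ 630.8 → 631

expected recaptures ≈ 631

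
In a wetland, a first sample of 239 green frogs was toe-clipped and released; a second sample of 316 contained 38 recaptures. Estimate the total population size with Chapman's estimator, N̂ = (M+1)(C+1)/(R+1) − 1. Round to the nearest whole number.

N̂ = (239+1)(316+1)/(38+1) − 1 = 240·317/39 − 1
= 76080/39 − 1 ≈ 1950.8 − 1 ≈ 1949.8 → 1950

N ≈ 1950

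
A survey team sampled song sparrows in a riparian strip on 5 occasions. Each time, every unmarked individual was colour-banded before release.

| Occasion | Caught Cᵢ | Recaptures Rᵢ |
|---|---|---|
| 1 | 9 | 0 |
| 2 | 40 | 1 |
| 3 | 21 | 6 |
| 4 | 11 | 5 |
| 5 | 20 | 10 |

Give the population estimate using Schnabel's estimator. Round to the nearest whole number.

N ≈ 156

Marked at large before each occasion: Mᵢ = Σⱼ<ᵢ (Cⱼ − Rⱼ) → M1=0, M2=9, M3=48, M4=63, M5=69
Σ MᵢCᵢ = 0·9 + 9·40 + 48·21 + 63·11 + 69·20 = 0 + 360 + 1008 + 693 + 1380 = 3441
Σ Rᵢ = 0 + 1 + 6 + 5 + 10 = 22
N̂ = 3441 / 22 ≈ 156.4 → 156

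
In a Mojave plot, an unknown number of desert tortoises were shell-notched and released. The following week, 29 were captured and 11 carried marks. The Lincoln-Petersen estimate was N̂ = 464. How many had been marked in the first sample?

From N = M·C/R: M = N·R / C = 464·11 / 29 = 5104 / 29 = 176.

M = 176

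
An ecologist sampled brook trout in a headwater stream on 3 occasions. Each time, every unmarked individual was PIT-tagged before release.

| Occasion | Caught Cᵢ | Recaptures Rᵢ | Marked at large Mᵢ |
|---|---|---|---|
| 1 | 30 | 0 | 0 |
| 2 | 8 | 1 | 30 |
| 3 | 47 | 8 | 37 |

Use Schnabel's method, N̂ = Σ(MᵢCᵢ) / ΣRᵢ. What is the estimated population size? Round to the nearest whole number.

Σ MᵢCᵢ = 0·30 + 30·8 + 37·47 = 0 + 240 + 1739 = 1979
Σ Rᵢ = 0 + 1 + 8 = 9
N̂ = 1979 / 9 ≈ 219.9 → 220

N ≈ 220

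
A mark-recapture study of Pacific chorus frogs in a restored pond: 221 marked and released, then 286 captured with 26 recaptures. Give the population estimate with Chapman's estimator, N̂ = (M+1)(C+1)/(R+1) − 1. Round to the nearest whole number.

N ≈ 2359

N̂ = (221+1)(286+1)/(26+1) − 1 = 222·287/27 − 1
= 63714/27 − 1 ≈ 2359.8 − 1 ≈ 2358.8 → 2359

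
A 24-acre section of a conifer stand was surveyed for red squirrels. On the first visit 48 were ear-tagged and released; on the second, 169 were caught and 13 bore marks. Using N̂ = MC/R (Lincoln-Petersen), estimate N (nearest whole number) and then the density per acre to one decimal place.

N̂ = 48·169/13 = 8112/13 = 624
Density = N̂ / area = 624 / 24 = 26.0 per acre

density ≈ 26.0 red squirrels per acre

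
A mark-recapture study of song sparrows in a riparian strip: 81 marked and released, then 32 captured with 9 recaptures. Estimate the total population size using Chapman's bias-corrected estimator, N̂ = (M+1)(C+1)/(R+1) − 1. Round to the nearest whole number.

N̂ = (81+1)(32+1)/(9+1) − 1 = 82·33/10 − 1
= 2706/10 − 1 ≈ 270.6 − 1 ≈ 269.6 → 270

N ≈ 270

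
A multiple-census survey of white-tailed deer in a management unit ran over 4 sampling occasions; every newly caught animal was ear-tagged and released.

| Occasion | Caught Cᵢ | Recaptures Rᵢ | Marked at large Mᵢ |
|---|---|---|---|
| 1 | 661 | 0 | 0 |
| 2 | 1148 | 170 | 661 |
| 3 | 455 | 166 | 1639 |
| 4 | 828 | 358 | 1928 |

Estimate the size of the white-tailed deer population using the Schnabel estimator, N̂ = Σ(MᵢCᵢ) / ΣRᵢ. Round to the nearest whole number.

N ≈ 4468

Σ MᵢCᵢ = 0·661 + 661·1148 + 1639·455 + 1928·828 = 0 + 758828 + 745745 + 1596384 = 3100957
Σ Rᵢ = 0 + 170 + 166 + 358 = 694
N̂ = 3100957 / 694 ≈ 4468.2 → 4468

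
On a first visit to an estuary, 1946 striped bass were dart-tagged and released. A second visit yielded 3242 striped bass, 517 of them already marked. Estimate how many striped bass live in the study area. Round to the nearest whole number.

N ≈ 12,203

Lincoln-Petersen assumes M/N = R/C, so N = M·C / R.
N = (1946 × 3242) / 517 = 6308932 / 517 ≈ 12203.0 → 12203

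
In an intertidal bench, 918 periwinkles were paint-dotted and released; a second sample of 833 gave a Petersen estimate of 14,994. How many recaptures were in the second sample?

From N = M·C/R: R = M·C / N = 918·833 / 14994 = 764694 / 14994 = 51.

R = 51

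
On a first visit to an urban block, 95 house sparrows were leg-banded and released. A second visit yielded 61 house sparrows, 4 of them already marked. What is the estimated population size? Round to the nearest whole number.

N = (95 × 61) / 4 = 5795 / 4 ≈ 1448.8 → 1449

N ≈ 1449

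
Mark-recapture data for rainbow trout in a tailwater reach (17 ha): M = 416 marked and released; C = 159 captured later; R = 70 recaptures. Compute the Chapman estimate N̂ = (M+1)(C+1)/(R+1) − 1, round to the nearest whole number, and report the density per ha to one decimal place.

N̂ = 417·160/71 − 1 = 66720/71 − 1 ≈ 938.7 → 939
Density = N̂ / area = 939 / 17 ≈ 55.24 → 55.2 per ha

density ≈ 55.2 rainbow trout per ha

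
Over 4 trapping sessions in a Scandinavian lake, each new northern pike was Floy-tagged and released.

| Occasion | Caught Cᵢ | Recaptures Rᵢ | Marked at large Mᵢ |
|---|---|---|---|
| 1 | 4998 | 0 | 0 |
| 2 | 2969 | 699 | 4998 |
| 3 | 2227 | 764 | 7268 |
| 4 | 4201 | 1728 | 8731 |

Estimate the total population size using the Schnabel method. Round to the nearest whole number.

Σ MᵢCᵢ = 0·4998 + 4998·2969 + 7268·2227 + 8731·4201 = 0 + 14839062 + 16185836 + 36678931 = 67703829
Σ Rᵢ = 0 + 699 + 764 + 1728 = 3191
N̂ = 67703829 / 3191 ≈ 21217.1 → 21217

N ≈ 21,217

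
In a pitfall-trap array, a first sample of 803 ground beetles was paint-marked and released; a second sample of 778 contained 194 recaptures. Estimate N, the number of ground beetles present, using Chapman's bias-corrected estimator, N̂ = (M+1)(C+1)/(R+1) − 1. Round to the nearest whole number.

N ≈ 3211

N̂ = (803+1)(778+1)/(194+1) − 1 = 804·779/195 − 1
= 626316/195 − 1 ≈ 3211.9 − 1 ≈ 3210.9 → 3211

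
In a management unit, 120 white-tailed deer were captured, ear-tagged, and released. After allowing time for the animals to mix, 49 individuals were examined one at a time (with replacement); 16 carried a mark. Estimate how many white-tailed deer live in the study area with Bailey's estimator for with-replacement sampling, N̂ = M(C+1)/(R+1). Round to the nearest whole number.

N ≈ 353

N̂ = 120·(49+1)/(16+1) = 120·50/17 = 6000/17 ≈ 352.9 → 353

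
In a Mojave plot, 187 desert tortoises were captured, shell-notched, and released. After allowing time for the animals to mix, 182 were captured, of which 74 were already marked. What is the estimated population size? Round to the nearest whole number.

N ≈ 460

Lincoln-Petersen assumes M/N = R/C, so N = M·C / R.
N = (187 × 182) / 74 = 34034 / 74 ≈ 459.9 → 460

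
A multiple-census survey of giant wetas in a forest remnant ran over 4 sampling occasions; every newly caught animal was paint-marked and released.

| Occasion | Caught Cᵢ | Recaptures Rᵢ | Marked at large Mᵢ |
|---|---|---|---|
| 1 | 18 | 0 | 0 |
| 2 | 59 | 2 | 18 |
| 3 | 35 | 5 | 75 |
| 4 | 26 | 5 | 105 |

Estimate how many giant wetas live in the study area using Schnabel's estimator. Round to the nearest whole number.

Σ MᵢCᵢ = 0·18 + 18·59 + 75·35 + 105·26 = 0 + 1062 + 2625 + 2730 = 6417
Σ Rᵢ = 0 + 2 + 5 + 5 = 12
N̂ = 6417 / 12 ≈ 534.8 → 535

N ≈ 535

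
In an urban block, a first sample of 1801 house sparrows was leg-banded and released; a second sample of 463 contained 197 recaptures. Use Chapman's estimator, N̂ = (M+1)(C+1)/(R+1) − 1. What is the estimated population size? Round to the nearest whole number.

N̂ = (1801+1)(463+1)/(197+1) − 1 = 1802·464/198 − 1
= 836128/198 − 1 ≈ 4222.9 − 1 ≈ 4221.9 → 4222

N ≈ 4222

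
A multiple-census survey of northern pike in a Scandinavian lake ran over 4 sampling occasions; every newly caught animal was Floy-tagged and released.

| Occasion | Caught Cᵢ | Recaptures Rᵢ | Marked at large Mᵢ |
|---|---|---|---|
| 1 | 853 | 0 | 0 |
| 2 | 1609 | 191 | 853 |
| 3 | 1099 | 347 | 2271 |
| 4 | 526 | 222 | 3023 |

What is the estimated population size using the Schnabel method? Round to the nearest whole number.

Σ MᵢCᵢ = 0·853 + 853·1609 + 2271·1099 + 3023·526 = 0 + 1372477 + 2495829 + 1590098 = 5458404
Σ Rᵢ = 0 + 191 + 347 + 222 = 760
N̂ = 5458404 / 760 ≈ 7182.1 → 7182

N ≈ 7182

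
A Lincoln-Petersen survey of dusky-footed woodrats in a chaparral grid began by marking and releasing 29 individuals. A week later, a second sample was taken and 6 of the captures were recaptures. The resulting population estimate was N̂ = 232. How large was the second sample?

From N = M·C/R: C = N·R / M = 232·6 / 29 = 1392 / 29 = 48.

C = 48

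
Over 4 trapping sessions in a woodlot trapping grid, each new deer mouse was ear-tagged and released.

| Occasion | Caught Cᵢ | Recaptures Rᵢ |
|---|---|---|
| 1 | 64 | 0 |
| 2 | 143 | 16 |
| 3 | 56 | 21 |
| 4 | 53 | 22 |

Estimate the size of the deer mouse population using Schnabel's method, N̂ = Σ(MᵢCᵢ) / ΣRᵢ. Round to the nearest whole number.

Marked at large before each occasion: Mᵢ = Σⱼ<ᵢ (Cⱼ − Rⱼ) → M1=0, M2=64, M3=191, M4=226
Σ MᵢCᵢ = 0·64 + 64·143 + 191·56 + 226·53 = 0 + 9152 + 10696 + 11978 = 31826
Σ Rᵢ = 0 + 16 + 21 + 22 = 59
N̂ = 31826 / 59 ≈ 539.4 → 539

N ≈ 539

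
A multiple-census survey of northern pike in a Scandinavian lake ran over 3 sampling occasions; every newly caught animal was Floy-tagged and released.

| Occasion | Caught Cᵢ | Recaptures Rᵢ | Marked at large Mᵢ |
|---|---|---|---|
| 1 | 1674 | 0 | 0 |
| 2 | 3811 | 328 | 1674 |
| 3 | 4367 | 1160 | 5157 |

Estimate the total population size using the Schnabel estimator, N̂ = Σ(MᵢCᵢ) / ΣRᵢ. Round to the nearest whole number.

N ≈ 19,422

Σ MᵢCᵢ = 0·1674 + 1674·3811 + 5157·4367 = 0 + 6379614 + 22520619 = 28900233
Σ Rᵢ = 0 + 328 + 1160 = 1488
N̂ = 28900233 / 1488 ≈ 19422.2 → 19422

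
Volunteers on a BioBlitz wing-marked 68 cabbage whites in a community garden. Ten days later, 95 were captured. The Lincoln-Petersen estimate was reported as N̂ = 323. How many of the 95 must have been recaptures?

From N = M·C/R: R = M·C / N = 68·95 / 323 = 6460 / 323 = 20.

R = 20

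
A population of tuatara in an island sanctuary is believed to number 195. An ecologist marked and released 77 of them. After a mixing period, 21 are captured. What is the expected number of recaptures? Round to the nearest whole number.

The marked fraction of the population is 77/195, so in a sample of 21 expect C·(M/N) marked.
E[R] = 77 × 21 / 195 = 1617 / 195 ≈ 8.3 → 8

expected recaptures ≈ 8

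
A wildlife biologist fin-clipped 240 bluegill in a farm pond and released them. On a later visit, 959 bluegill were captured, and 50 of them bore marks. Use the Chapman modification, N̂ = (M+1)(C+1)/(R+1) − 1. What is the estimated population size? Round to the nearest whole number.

N̂ = (240+1)(959+1)/(50+1) − 1 = 241·960/51 − 1
= 231360/51 − 1 ≈ 4536.47 − 1 ≈ 4535.47 → 4535

N ≈ 4535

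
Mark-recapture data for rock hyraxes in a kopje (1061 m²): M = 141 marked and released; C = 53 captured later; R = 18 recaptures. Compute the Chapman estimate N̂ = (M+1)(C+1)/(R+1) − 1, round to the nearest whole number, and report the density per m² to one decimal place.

N̂ = 142·54/19 − 1 = 7668/19 − 1 ≈ 402.6 → 403
Density = N̂ / area = 403 / 1061 ≈ 0.38 → 0.4 per m²

density ≈ 0.4 rock hyraxes per m²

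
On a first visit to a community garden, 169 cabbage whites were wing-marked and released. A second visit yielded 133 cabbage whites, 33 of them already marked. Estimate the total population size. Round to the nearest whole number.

Lincoln-Petersen assumes M/N = R/C, so N = M·C / R.
N = (169 × 133) / 33 = 22477 / 33 ≈ 681.1 → 681

N ≈ 681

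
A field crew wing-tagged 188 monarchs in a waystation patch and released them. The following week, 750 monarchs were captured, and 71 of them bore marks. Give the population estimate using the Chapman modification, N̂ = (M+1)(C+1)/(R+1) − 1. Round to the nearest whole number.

N ≈ 1970

N̂ = (188+1)(750+1)/(71+1) − 1 = 189·751/72 − 1
= 141939/72 − 1 ≈ 1971.4 − 1 ≈ 1970.4 → 1970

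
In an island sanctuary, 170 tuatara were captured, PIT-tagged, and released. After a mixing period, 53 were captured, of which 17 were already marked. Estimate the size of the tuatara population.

If marked individuals mix randomly, R/C ≈ M/N, giving N ≈ M·C/R.
N = (170 × 53) / 17 = 9010 / 17 = 530

N = 530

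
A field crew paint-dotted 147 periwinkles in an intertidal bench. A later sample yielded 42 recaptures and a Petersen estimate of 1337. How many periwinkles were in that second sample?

From N = M·C/R: C = N·R / M = 1337·42 / 147 = 56154 / 147 = 382.

C = 382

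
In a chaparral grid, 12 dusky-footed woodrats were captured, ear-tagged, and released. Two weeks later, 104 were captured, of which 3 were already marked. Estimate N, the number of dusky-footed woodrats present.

N = 416

The marked fraction in the recapture sample should equal the marked fraction in the population: 3/104 = 12/N.
N = (12 × 104) / 3 = 1248 / 3 = 416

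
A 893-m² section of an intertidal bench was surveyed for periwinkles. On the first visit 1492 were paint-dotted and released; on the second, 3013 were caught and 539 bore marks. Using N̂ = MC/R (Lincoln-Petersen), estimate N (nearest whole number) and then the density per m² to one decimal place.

density ≈ 9.3 periwinkles per m²

N̂ = 1492·3013/539 = 4495396/539 ≈ 8340.3 → 8340
Density = N̂ / area = 8340 / 893 ≈ 9.34 → 9.3 per m²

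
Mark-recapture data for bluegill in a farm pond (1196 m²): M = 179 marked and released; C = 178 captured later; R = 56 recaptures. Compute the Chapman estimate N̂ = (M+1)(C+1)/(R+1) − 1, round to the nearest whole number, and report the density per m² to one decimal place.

N̂ = 180·179/57 − 1 = 32220/57 − 1 ≈ 564.3 → 564
Density = N̂ / area = 564 / 1196 ≈ 0.47 → 0.5 per m²

density ≈ 0.5 bluegill per m²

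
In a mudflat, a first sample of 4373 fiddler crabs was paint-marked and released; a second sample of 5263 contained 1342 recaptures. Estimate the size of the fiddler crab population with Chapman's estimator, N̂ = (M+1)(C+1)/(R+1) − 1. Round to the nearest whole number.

N̂ = (4373+1)(5263+1)/(1342+1) − 1 = 4374·5264/1343 − 1
= 23024736/1343 − 1 ≈ 17144.3 − 1 ≈ 17143.3 → 17143

N ≈ 17,143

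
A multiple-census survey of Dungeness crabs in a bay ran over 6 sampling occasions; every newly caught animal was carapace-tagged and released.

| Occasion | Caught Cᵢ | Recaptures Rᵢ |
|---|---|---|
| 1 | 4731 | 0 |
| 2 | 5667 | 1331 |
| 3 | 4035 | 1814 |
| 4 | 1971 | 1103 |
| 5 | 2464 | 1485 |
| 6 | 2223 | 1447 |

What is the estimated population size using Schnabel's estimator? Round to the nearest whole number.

N ≈ 20,167

Marked at large before each occasion: Mᵢ = Σⱼ<ᵢ (Cⱼ − Rⱼ) → M1=0, M2=4731, M3=9067, M4=11288, M5=12156, M6=13135
Σ MᵢCᵢ = 0·4731 + 4731·5667 + 9067·4035 + 11288·1971 + 12156·2464 + 13135·2223 = 0 + 26810577 + 36585345 + 22248648 + 29952384 + 29199105 = 144796059
Σ Rᵢ = 0 + 1331 + 1814 + 1103 + 1485 + 1447 = 7180
N̂ = 144796059 / 7180 ≈ 20166.6 → 20167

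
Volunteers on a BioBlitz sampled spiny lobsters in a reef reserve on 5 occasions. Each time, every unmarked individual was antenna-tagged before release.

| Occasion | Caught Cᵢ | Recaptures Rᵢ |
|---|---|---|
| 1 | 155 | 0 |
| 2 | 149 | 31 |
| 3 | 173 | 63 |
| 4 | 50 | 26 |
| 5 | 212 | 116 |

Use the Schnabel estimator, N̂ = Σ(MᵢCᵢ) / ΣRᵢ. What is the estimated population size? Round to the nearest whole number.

N ≈ 745

Marked at large before each occasion: Mᵢ = Σⱼ<ᵢ (Cⱼ − Rⱼ) → M1=0, M2=155, M3=273, M4=383, M5=407
Σ MᵢCᵢ = 0·155 + 155·149 + 273·173 + 383·50 + 407·212 = 0 + 23095 + 47229 + 19150 + 86284 = 175758
Σ Rᵢ = 0 + 31 + 63 + 26 + 116 = 236
N̂ = 175758 / 236 ≈ 744.7 → 745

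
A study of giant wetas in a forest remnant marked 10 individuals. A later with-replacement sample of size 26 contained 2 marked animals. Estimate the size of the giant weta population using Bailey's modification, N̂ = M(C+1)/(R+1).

N = 90

N̂ = 10·(26+1)/(2+1) = 10·27/3 = 270/3 = 90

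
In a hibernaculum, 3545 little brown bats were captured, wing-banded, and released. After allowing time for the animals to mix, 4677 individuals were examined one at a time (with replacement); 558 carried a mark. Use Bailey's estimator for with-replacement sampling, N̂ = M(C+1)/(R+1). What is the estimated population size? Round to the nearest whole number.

N̂ = 3545·(4677+1)/(558+1) = 3545·4678/559 = 16583510/559 ≈ 29666.4 → 29666

N ≈ 29,666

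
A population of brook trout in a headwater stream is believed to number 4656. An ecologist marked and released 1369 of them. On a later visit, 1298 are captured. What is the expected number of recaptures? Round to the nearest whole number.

expected recaptures ≈ 382

Expected recaptures E[R] = M·C / N.
E[R] = 1369 × 1298 / 4656 = 1776962 / 4656 ≈ 381.6 → 382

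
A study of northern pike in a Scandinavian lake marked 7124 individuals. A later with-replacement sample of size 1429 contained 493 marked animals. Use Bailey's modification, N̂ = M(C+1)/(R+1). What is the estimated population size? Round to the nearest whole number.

N ≈ 20,622

N̂ = 7124·(1429+1)/(493+1) = 7124·1430/494 = 10187320/494 ≈ 20622.1 → 20622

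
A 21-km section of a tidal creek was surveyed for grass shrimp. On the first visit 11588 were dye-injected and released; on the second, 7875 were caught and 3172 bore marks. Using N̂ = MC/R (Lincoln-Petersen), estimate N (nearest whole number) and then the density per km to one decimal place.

density ≈ 1370.0 grass shrimp per km

N̂ = 11588·7875/3172 = 91255500/3172 ≈ 28769.1 → 28769
Density = N̂ / area = 28769 / 21 ≈ 1369.95 → 1370.0 per km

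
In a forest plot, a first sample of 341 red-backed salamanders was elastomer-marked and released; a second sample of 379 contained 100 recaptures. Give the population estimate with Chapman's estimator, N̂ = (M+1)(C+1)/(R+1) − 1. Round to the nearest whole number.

N̂ = (341+1)(379+1)/(100+1) − 1 = 342·380/101 − 1
= 129960/101 − 1 ≈ 1286.7 − 1 ≈ 1285.7 → 1286

N ≈ 1286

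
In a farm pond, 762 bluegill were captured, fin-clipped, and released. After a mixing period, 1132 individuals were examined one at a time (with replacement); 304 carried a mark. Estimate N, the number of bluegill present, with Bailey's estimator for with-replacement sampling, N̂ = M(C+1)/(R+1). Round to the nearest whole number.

N̂ = 762·(1132+1)/(304+1) = 762·1133/305 = 863346/305 ≈ 2830.6 → 2831

N ≈ 2831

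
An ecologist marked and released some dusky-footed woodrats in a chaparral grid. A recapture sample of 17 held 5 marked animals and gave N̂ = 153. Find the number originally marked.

M = 45

From N = M·C/R: M = N·R / C = 153·5 / 17 = 765 / 17 = 45.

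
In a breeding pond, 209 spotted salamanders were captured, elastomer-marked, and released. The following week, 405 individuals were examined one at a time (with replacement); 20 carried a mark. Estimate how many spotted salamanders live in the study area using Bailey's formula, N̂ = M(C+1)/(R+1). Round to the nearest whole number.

N ≈ 4041

N̂ = 209·(405+1)/(20+1) = 209·406/21 = 84854/21 ≈ 4040.7 → 4041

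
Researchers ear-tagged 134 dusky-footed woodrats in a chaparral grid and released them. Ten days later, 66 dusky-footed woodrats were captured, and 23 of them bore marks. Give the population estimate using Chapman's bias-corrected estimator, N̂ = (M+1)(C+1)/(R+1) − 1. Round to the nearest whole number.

N̂ = (134+1)(66+1)/(23+1) − 1 = 135·67/24 − 1
= 9045/24 − 1 ≈ 376.9 − 1 ≈ 375.9 → 376

N ≈ 376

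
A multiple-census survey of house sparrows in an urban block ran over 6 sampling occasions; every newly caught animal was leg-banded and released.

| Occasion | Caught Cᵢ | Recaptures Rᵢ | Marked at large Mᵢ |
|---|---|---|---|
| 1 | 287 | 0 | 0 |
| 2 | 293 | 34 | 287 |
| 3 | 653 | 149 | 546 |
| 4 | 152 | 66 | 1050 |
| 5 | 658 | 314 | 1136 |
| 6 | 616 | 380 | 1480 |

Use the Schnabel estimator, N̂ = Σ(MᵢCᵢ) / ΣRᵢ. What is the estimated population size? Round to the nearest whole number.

N ≈ 2396

Σ MᵢCᵢ = 0·287 + 287·293 + 546·653 + 1050·152 + 1136·658 + 1480·616 = 0 + 84091 + 356538 + 159600 + 747488 + 911680 = 2259397
Σ Rᵢ = 0 + 34 + 149 + 66 + 314 + 380 = 943
N̂ = 2259397 / 943 ≈ 2396.0 → 2396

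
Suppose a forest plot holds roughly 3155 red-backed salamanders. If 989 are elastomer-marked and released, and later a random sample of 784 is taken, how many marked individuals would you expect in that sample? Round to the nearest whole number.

expected recaptures ≈ 246

Expected recaptures E[R] = M·C / N.
E[R] = 989 × 784 / 3155 = 775376 / 3155 ≈ 245.8 → 246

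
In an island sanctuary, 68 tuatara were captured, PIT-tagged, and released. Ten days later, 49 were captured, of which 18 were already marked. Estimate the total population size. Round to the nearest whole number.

N ≈ 185

N = (68 × 49) / 18 = 3332 / 18 ≈ 185.1 → 185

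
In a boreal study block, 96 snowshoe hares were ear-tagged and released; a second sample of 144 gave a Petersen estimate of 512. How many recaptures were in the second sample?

From N = M·C/R: R = M·C / N = 96·144 / 512 = 13824 / 512 = 27.

R = 27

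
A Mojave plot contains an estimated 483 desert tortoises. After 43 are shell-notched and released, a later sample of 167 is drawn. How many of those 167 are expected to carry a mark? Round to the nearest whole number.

Expected recaptures E[R] = M·C / N.
E[R] = 43 × 167 / 483 = 7181 / 483 ≈ 14.9 → 15

expected recaptures ≈ 15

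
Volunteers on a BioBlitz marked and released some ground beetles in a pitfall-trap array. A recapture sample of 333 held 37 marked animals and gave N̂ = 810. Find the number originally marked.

M = 90

From N = M·C/R: M = N·R / C = 810·37 / 333 = 29970 / 333 = 90.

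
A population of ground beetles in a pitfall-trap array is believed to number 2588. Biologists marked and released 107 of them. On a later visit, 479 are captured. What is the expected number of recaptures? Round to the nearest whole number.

expected recaptures ≈ 20

Expected recaptures E[R] = M·C / N.
E[R] = 107 × 479 / 2588 = 51253 / 2588 ≈ 19.8 → 20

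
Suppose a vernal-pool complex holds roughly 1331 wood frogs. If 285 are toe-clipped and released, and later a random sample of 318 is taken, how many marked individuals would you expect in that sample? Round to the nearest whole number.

expected recaptures ≈ 68

Expected recaptures E[R] = M·C / N.
E[R] = 285 × 318 / 1331 = 90630 / 1331 ≈ 68.1 → 68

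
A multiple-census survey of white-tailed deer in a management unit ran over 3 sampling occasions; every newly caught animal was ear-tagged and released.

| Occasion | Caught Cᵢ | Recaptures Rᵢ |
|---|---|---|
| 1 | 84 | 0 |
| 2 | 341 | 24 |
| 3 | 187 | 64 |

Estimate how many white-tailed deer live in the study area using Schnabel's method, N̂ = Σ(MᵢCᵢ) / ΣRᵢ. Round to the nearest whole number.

Marked at large before each occasion: Mᵢ = Σⱼ<ᵢ (Cⱼ − Rⱼ) → M1=0, M2=84, M3=401
Σ MᵢCᵢ = 0·84 + 84·341 + 401·187 = 0 + 28644 + 74987 = 103631
Σ Rᵢ = 0 + 24 + 64 = 88
N̂ = 103631 / 88 ≈ 1177.6 → 1178

N ≈ 1178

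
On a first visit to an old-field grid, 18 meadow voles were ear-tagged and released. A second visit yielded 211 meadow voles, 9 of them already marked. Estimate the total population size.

N = 422

N = (18 × 211) / 9 = 3798 / 9 = 422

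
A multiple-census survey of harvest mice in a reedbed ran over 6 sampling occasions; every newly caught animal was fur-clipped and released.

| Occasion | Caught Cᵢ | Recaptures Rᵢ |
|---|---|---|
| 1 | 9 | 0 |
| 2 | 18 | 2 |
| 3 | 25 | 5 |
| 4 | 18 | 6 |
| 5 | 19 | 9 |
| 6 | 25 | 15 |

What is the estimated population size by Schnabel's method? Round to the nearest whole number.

Marked at large before each occasion: Mᵢ = Σⱼ<ᵢ (Cⱼ − Rⱼ) → M1=0, M2=9, M3=25, M4=45, M5=57, M6=67
Σ MᵢCᵢ = 0·9 + 9·18 + 25·25 + 45·18 + 57·19 + 67·25 = 0 + 162 + 625 + 810 + 1083 + 1675 = 4355
Σ Rᵢ = 0 + 2 + 5 + 6 + 9 + 15 = 37
N̂ = 4355 / 37 ≈ 117.7 → 118

N ≈ 118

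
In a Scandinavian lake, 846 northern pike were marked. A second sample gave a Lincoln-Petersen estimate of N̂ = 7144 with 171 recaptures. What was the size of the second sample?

C = 1444

From N = M·C/R: C = N·R / M = 7144·171 / 846 = 1221624 / 846 = 1444.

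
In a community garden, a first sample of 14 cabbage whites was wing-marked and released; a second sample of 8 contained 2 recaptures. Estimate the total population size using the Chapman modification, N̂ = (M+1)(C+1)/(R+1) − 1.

N = 44

N̂ = (14+1)(8+1)/(2+1) − 1 = 15·9/3 − 1
= 135/3 − 1 = 45 − 1 = 44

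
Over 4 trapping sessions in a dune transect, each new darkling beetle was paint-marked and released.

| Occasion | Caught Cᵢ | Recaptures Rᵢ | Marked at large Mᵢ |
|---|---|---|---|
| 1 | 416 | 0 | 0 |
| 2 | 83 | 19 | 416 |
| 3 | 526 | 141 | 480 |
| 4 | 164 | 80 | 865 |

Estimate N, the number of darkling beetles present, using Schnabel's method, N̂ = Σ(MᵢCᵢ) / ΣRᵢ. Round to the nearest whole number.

Σ MᵢCᵢ = 0·416 + 416·83 + 480·526 + 865·164 = 0 + 34528 + 252480 + 141860 = 428868
Σ Rᵢ = 0 + 19 + 141 + 80 = 240
N̂ = 428868 / 240 ≈ 1787.0 → 1787

N ≈ 1787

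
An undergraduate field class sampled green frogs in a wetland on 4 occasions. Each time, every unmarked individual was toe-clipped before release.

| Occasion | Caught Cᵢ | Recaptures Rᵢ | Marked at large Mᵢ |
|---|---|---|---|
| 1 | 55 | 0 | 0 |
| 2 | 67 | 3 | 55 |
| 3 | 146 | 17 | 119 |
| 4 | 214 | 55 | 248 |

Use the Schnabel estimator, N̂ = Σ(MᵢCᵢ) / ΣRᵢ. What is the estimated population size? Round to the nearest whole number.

Σ MᵢCᵢ = 0·55 + 55·67 + 119·146 + 248·214 = 0 + 3685 + 17374 + 53072 = 74131
Σ Rᵢ = 0 + 3 + 17 + 55 = 75
N̂ = 74131 / 75 ≈ 988.4 → 988

N ≈ 988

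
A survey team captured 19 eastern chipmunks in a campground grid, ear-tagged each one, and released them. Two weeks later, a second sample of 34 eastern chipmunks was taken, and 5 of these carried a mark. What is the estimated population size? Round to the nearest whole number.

N ≈ 129

If marked individuals mix randomly, R/C ≈ M/N, giving N ≈ M·C/R.
N = (19 × 34) / 5 = 646 / 5 ≈ 129.2 → 129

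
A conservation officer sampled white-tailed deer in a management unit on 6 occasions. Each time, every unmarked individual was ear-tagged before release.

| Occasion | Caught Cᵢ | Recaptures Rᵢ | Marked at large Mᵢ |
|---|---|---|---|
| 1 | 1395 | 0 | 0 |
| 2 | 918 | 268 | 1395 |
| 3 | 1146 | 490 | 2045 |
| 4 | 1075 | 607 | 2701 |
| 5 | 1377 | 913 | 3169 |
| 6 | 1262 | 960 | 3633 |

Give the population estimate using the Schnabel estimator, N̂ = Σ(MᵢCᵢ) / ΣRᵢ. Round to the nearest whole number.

N ≈ 4780

Σ MᵢCᵢ = 0·1395 + 1395·918 + 2045·1146 + 2701·1075 + 3169·1377 + 3633·1262 = 0 + 1280610 + 2343570 + 2903575 + 4363713 + 4584846 = 15476314
Σ Rᵢ = 0 + 268 + 490 + 607 + 913 + 960 = 3238
N̂ = 15476314 / 3238 ≈ 4779.6 → 4780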